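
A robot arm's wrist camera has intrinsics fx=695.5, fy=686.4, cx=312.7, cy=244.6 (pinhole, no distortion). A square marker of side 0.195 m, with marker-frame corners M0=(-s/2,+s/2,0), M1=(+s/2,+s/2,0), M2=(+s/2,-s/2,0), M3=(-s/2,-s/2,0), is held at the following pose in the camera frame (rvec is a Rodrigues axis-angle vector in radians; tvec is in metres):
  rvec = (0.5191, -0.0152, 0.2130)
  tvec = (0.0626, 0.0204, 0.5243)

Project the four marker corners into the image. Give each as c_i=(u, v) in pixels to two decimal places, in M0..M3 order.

c0=(247.76, 346.11) c1=(478.36, 389.60) c2=(568.96, 183.75) c3=(293.95, 125.57)

Intrinsics K: fx=695.5, fy=686.4, cx=312.7, cy=244.6
Marker side s = 0.195 m; corners in marker frame (Z=0):
  M0 = (-0.0975, +0.0975, 0)
  M1 = (+0.0975, +0.0975, 0)
  M2 = (+0.0975, -0.0975, 0)
  M3 = (-0.0975, -0.0975, 0)
rvec = (0.5191, -0.0152, 0.2130), |rvec| = θ = 0.56131 rad = 32.160°
Rodrigues: sinθ=0.53229, 1−cosθ=0.15344; R = I + sinθ·[k]× + (1−cosθ)·[k]×²:
    [+0.97779 -0.20583 +0.03943]
    [+0.19815 +0.84667 -0.49384]
    [+0.06826 +0.49069 +0.86866]
t = (0.0626, 0.0204, 0.5243) m
M0: Pc = R·M0+t = (-0.05280, +0.08363, +0.56549); u = 695.5·(-0.05280)/0.56549 + 312.7 = 247.7563, v = 686.4·(+0.08363)/0.56549 + 244.6 = 346.1134
M1: Pc = R·M1+t = (+0.13787, +0.12227, +0.57880); u = 695.5·(+0.13787)/0.57880 + 312.7 = 478.3638, v = 686.4·(+0.12227)/0.57880 + 244.6 = 389.6007
M2: Pc = R·M2+t = (+0.17800, -0.04283, +0.48311); u = 695.5·(+0.17800)/0.48311 + 312.7 = 568.9575, v = 686.4·(-0.04283)/0.48311 + 244.6 = 183.7460
M3: Pc = R·M3+t = (-0.01267, -0.08147, +0.46980); u = 695.5·(-0.01267)/0.46980 + 312.7 = 293.9490, v = 686.4·(-0.08147)/0.46980 + 244.6 = 125.5690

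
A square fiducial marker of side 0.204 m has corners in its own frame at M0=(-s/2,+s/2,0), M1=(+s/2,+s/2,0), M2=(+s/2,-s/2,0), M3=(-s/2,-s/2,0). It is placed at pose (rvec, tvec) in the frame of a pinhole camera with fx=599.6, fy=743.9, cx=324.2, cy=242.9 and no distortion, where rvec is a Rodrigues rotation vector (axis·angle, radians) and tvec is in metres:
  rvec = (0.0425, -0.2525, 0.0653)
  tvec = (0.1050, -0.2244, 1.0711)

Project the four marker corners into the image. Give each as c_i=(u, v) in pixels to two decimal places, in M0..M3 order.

Intrinsics K: fx=599.6, fy=743.9, cx=324.2, cy=242.9
Marker side s = 0.204 m; corners in marker frame (Z=0):
  M0 = (-0.1020, +0.1020, 0)
  M1 = (+0.1020, +0.1020, 0)
  M2 = (+0.1020, -0.1020, 0)
  M3 = (-0.1020, -0.1020, 0)
rvec = (0.0425, -0.2525, 0.0653), |rvec| = θ = 0.26425 rad = 15.140°
Rodrigues: sinθ=0.26118, 1−cosθ=0.03471; R = I + sinθ·[k]× + (1−cosθ)·[k]×²:
    [+0.96619 -0.06988 -0.24819]
    [+0.05921 +0.99698 -0.05020]
    [+0.25095 +0.03381 +0.96741]
t = (0.1050, -0.2244, 1.0711) m
M0: Pc = R·M0+t = (-0.00068, -0.12875, +1.04895); u = 599.6·(-0.00068)/1.04895 + 324.2 = 323.8121, v = 743.9·(-0.12875)/1.04895 + 242.9 = 151.5946
M1: Pc = R·M1+t = (+0.19642, -0.11667, +1.10015); u = 599.6·(+0.19642)/1.10015 + 324.2 = 431.2546, v = 743.9·(-0.11667)/1.10015 + 242.9 = 164.0107
M2: Pc = R·M2+t = (+0.21068, -0.32005, +1.09325); u = 599.6·(+0.21068)/1.09325 + 324.2 = 439.7482, v = 743.9·(-0.32005)/1.09325 + 242.9 = 25.1202
M3: Pc = R·M3+t = (+0.01358, -0.33213, +1.04205); u = 599.6·(+0.01358)/1.04205 + 324.2 = 332.0119, v = 743.9·(-0.33213)/1.04205 + 242.9 = 5.7985

c0=(323.81, 151.59) c1=(431.25, 164.01) c2=(439.75, 25.12) c3=(332.01, 5.80)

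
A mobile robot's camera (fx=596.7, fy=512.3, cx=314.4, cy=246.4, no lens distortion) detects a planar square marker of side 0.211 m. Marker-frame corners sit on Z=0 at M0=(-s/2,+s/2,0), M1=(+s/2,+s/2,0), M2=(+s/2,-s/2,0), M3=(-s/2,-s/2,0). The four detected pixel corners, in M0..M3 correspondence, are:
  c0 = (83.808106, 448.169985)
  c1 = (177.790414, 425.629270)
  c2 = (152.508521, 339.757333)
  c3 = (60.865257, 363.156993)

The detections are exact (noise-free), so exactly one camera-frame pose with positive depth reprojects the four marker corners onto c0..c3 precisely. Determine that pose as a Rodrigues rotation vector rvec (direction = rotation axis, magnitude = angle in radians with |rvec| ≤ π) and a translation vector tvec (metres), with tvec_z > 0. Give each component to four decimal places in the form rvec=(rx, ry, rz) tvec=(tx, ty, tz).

Intrinsics K: fx=596.7, fy=512.3, cx=314.4, cy=246.4
Marker side s = 0.211 m; corners in marker frame (Z=0):
  M0 = (-0.1055, +0.1055, 0)
  M1 = (+0.1055, +0.1055, 0)
  M2 = (+0.1055, -0.1055, 0)
  M3 = (-0.1055, -0.1055, 0)
Detected image corners:
  c0 = (83.808106, 448.169985) px
  c1 = (177.790414, 425.629270) px
  c2 = (152.508521, 339.757333) px
  c3 = (60.865257, 363.156993) px
Planar DLT: solve 8×8 A·h = b for H (H[2,2]=1):
  H  [+430.96052 +102.35014 +118.25081]
  H  [-138.26991 +365.47819 +393.81769]
  H  [-0.07455 -0.10007 +1.00000]
B = K⁻¹H; ‖b₁‖=0.800153, ‖b₂‖=0.800153; λ = 2/(‖b₁‖+‖b₂‖) = 1.249761, sign → tz>0 ⇒ λ=+1.249761
r₁ = λ·B[:,0] = (+0.95172,-0.29250,-0.09317); r₂ = λ·B[:,1] = (+0.28026,+0.95174,-0.12507)
r₃ = r₁×r₂ = (+0.12525,+0.09292,+0.98776); SVD([r₁ r₂ r₃]) → R = UVᵀ:
  R  [+0.95172 +0.28026 +0.12525]
  R  [-0.29250 +0.95174 +0.09292]
  R  [-0.09317 -0.12507 +0.98776]
t = (-0.41083, +0.35963, +1.24976) m
tr R = 2.891221; θ = arccos((tr R − 1)/2) = 0.331330 rad = 18.984°
axis k = ((R−Rᵀ)₃₂, (R−Rᵀ)₁₃, (R−Rᵀ)₂₁) / (2 sinθ) = (-0.335048, +0.335717, -0.880362)
rvec = θ·k = (-0.111012, +0.111233, -0.291691)

rvec=(-0.1110, 0.1112, -0.2917) tvec=(-0.4108, 0.3596, 1.2498)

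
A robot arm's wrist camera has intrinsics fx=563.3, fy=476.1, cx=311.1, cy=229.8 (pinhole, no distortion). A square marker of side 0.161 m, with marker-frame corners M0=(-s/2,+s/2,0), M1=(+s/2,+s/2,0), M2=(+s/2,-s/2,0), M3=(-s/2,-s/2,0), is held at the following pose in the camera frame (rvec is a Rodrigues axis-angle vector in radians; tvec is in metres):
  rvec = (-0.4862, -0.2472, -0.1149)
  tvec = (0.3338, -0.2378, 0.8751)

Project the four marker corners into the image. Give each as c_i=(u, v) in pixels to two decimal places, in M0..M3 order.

Intrinsics K: fx=563.3, fy=476.1, cx=311.1, cy=229.8
Marker side s = 0.161 m; corners in marker frame (Z=0):
  M0 = (-0.0805, +0.0805, 0)
  M1 = (+0.0805, +0.0805, 0)
  M2 = (+0.0805, -0.0805, 0)
  M3 = (-0.0805, -0.0805, 0)
rvec = (-0.4862, -0.2472, -0.1149), |rvec| = θ = 0.55740 rad = 31.937°
Rodrigues: sinθ=0.52899, 1−cosθ=0.15137; R = I + sinθ·[k]× + (1−cosθ)·[k]×²:
    [+0.96380 +0.16760 -0.20738]
    [-0.05049 +0.87840 +0.47525]
    [+0.26181 -0.44757 +0.85506]
t = (0.3338, -0.2378, 0.8751) m
M0: Pc = R·M0+t = (+0.26971, -0.16302, +0.81799); u = 563.3·(+0.26971)/0.81799 + 311.1 = 496.8290, v = 476.1·(-0.16302)/0.81799 + 229.8 = 134.9144
M1: Pc = R·M1+t = (+0.42488, -0.17115, +0.86015); u = 563.3·(+0.42488)/0.86015 + 311.1 = 589.3472, v = 476.1·(-0.17115)/0.86015 + 229.8 = 135.0651
M2: Pc = R·M2+t = (+0.39789, -0.31258, +0.93221); u = 563.3·(+0.39789)/0.93221 + 311.1 = 551.5339, v = 476.1·(-0.31258)/0.93221 + 229.8 = 70.1601
M3: Pc = R·M3+t = (+0.24272, -0.30445, +0.89005); u = 563.3·(+0.24272)/0.89005 + 311.1 = 464.7152, v = 476.1·(-0.30445)/0.89005 + 229.8 = 66.9477

c0=(496.83, 134.91) c1=(589.35, 135.07) c2=(551.53, 70.16) c3=(464.72, 66.95)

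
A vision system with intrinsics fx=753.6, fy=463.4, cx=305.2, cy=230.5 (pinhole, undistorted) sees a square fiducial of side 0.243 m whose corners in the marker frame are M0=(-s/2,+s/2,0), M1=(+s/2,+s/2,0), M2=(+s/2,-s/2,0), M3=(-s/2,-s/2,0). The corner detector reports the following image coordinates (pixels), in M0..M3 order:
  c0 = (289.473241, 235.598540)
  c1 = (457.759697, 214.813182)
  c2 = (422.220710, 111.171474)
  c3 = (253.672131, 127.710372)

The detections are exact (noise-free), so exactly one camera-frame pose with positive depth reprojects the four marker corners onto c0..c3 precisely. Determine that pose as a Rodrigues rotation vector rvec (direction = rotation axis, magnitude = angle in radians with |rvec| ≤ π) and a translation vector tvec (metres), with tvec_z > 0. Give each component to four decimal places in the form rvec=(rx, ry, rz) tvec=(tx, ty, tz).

rvec=(-0.0454, -0.1640, -0.1991) tvec=(0.0719, -0.1313, 1.0392)

Intrinsics K: fx=753.6, fy=463.4, cx=305.2, cy=230.5
Marker side s = 0.243 m; corners in marker frame (Z=0):
  M0 = (-0.1215, +0.1215, 0)
  M1 = (+0.1215, +0.1215, 0)
  M2 = (+0.1215, -0.1215, 0)
  M3 = (-0.1215, -0.1215, 0)
Detected image corners:
  c0 = (289.473241, 235.598540) px
  c1 = (457.759697, 214.813182) px
  c2 = (422.220710, 111.171474) px
  c3 = (253.672131, 127.710372) px
Planar DLT: solve 8×8 A·h = b for H (H[2,2]=1):
  H  [+750.13234 +136.97471 +357.36246]
  H  [-49.13525 +430.32730 +171.96451]
  H  [+0.16036 -0.02756 +1.00000]
B = K⁻¹H; ‖b₁‖=0.962279, ‖b₂‖=0.962279; λ = 2/(‖b₁‖+‖b₂‖) = 1.039200, sign → tz>0 ⇒ λ=+1.039200
r₁ = λ·B[:,0] = (+0.96693,-0.19308,+0.16665); r₂ = λ·B[:,1] = (+0.20048,+0.97928,-0.02864)
r₃ = r₁×r₂ = (-0.15767,+0.06110,+0.98560); SVD([r₁ r₂ r₃]) → R = UVᵀ:
  R  [+0.96693 +0.20048 -0.15767]
  R  [-0.19308 +0.97928 +0.06110]
  R  [+0.16665 -0.02864 +0.98560]
t = (+0.07193, -0.13127, +1.03920) m
tr R = 2.931805; θ = arccos((tr R − 1)/2) = 0.261889 rad = 15.005°
axis k = ((R−Rᵀ)₃₂, (R−Rᵀ)₁₃, (R−Rᵀ)₂₁) / (2 sinθ) = (-0.173312, -0.626321, -0.760056)
rvec = θ·k = (-0.045388, -0.164027, -0.199051)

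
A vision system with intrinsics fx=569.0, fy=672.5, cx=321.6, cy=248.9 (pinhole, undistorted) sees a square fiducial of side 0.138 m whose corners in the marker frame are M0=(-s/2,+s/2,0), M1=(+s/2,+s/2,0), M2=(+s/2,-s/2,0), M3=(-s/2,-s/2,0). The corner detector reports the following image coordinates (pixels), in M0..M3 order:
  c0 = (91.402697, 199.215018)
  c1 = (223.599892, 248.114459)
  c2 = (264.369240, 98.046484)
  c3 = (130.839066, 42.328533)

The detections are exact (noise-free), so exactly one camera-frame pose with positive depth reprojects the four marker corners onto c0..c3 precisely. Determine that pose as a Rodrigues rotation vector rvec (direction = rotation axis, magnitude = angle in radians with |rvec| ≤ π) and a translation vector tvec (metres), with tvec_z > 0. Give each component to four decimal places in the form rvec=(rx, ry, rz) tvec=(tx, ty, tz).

Intrinsics K: fx=569.0, fy=672.5, cx=321.6, cy=248.9
Marker side s = 0.138 m; corners in marker frame (Z=0):
  M0 = (-0.0690, +0.0690, 0)
  M1 = (+0.0690, +0.0690, 0)
  M2 = (+0.0690, -0.0690, 0)
  M3 = (-0.0690, -0.0690, 0)
Detected image corners:
  c0 = (91.402697, 199.215018) px
  c1 = (223.599892, 248.114459) px
  c2 = (264.369240, 98.046484) px
  c3 = (130.839066, 42.328533) px
Planar DLT: solve 8×8 A·h = b for H (H[2,2]=1):
  H  [+1010.56842 -263.34243 +178.57467]
  H  [+418.37343 +1134.32503 +148.22793]
  H  [+0.26944 +0.15403 +1.00000]
B = K⁻¹H; ‖b₁‖=1.726869, ‖b₂‖=1.726869; λ = 2/(‖b₁‖+‖b₂‖) = 0.579083, sign → tz>0 ⇒ λ=+0.579083
r₁ = λ·B[:,0] = (+0.94029,+0.30251,+0.15603); r₂ = λ·B[:,1] = (-0.31842,+0.94374,+0.08919)
r₃ = r₁×r₂ = (-0.12027,-0.13355,+0.98372); SVD([r₁ r₂ r₃]) → R = UVᵀ:
  R  [+0.94029 -0.31842 -0.12027]
  R  [+0.30251 +0.94374 -0.13355]
  R  [+0.15603 +0.08919 +0.98372]
t = (-0.14556, -0.08669, +0.57908) m
tr R = 2.867750; θ = arccos((tr R − 1)/2) = 0.365696 rad = 20.953°
axis k = ((R−Rᵀ)₃₂, (R−Rᵀ)₁₃, (R−Rᵀ)₂₁) / (2 sinθ) = (+0.311444, -0.386318, +0.868194)
rvec = θ·k = (+0.113894, -0.141275, +0.317495)

rvec=(0.1139, -0.1413, 0.3175) tvec=(-0.1456, -0.0867, 0.5791)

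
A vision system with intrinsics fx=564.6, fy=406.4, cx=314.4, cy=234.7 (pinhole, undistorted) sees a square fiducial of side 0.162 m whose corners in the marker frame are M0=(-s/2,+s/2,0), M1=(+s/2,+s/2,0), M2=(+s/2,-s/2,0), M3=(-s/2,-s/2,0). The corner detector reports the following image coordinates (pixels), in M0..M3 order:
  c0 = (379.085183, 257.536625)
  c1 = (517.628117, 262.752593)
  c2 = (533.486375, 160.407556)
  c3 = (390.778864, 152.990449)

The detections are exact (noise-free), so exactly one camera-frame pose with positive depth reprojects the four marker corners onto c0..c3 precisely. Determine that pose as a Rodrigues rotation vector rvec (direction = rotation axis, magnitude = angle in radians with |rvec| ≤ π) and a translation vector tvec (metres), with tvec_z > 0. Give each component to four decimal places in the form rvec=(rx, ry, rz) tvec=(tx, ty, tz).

rvec=(0.1263, -0.0724, 0.0607) tvec=(0.1591, -0.0398, 0.6354)

Intrinsics K: fx=564.6, fy=406.4, cx=314.4, cy=234.7
Marker side s = 0.162 m; corners in marker frame (Z=0):
  M0 = (-0.0810, +0.0810, 0)
  M1 = (+0.0810, +0.0810, 0)
  M2 = (+0.0810, -0.0810, 0)
  M3 = (-0.0810, -0.0810, 0)
Detected image corners:
  c0 = (379.085183, 257.536625) px
  c1 = (517.628117, 262.752593) px
  c2 = (533.486375, 160.407556) px
  c3 = (390.778864, 152.990449) px
Planar DLT: solve 8×8 A·h = b for H (H[2,2]=1):
  H  [+922.24248 +3.38862 +455.81653]
  H  [+63.78409 +679.02761 +209.26728]
  H  [+0.11947 +0.19451 +1.00000]
B = K⁻¹H; ‖b₁‖=1.573924, ‖b₂‖=1.573924; λ = 2/(‖b₁‖+‖b₂‖) = 0.635355, sign → tz>0 ⇒ λ=+0.635355
r₁ = λ·B[:,0] = (+0.99555,+0.05588,+0.07591); r₂ = λ·B[:,1] = (-0.06500,+0.99020,+0.12358)
r₃ = r₁×r₂ = (-0.06826,-0.12797,+0.98943); SVD([r₁ r₂ r₃]) → R = UVᵀ:
  R  [+0.99555 -0.06500 -0.06826]
  R  [+0.05588 +0.99020 -0.12797]
  R  [+0.07591 +0.12358 +0.98943]
t = (+0.15914, -0.03976, +0.63535) m
tr R = 2.975178; θ = arccos((tr R − 1)/2) = 0.157715 rad = 9.036°
axis k = ((R−Rᵀ)₃₂, (R−Rᵀ)₁₃, (R−Rᵀ)₂₁) / (2 sinθ) = (+0.800800, -0.458933, +0.384837)
rvec = θ·k = (+0.126298, -0.072381, +0.060695)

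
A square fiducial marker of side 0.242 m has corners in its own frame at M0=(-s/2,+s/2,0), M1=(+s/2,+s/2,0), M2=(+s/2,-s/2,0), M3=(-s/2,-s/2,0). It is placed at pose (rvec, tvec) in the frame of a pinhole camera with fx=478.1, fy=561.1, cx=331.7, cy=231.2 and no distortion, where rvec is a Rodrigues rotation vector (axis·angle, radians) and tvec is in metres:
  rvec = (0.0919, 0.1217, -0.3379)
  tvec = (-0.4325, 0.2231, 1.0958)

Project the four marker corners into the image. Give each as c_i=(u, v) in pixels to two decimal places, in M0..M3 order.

c0=(116.15, 419.52) c1=(209.27, 384.62) c2=(171.09, 267.95) c3=(77.67, 306.81)

Intrinsics K: fx=478.1, fy=561.1, cx=331.7, cy=231.2
Marker side s = 0.242 m; corners in marker frame (Z=0):
  M0 = (-0.1210, +0.1210, 0)
  M1 = (+0.1210, +0.1210, 0)
  M2 = (+0.1210, -0.1210, 0)
  M3 = (-0.1210, -0.1210, 0)
rvec = (0.0919, 0.1217, -0.3379), |rvec| = θ = 0.37072 rad = 21.241°
Rodrigues: sinθ=0.36229, 1−cosθ=0.06793; R = I + sinθ·[k]× + (1−cosθ)·[k]×²:
    [+0.93624 +0.33574 +0.10358]
    [-0.32468 +0.93939 -0.11014]
    [-0.13428 +0.06948 +0.98850]
t = (-0.4325, 0.2231, 1.0958) m
M0: Pc = R·M0+t = (-0.50516, +0.37605, +1.12046); u = 478.1·(-0.50516)/1.12046 + 331.7 = 116.1473, v = 561.1·(+0.37605)/1.12046 + 231.2 = 419.5192
M1: Pc = R·M1+t = (-0.27859, +0.29748, +1.08796); u = 478.1·(-0.27859)/1.08796 + 331.7 = 209.2746, v = 561.1·(+0.29748)/1.08796 + 231.2 = 384.6207
M2: Pc = R·M2+t = (-0.35984, +0.07015, +1.07114); u = 478.1·(-0.35984)/1.07114 + 331.7 = 171.0875, v = 561.1·(+0.07015)/1.07114 + 231.2 = 267.9454
M3: Pc = R·M3+t = (-0.58641, +0.14872, +1.10364); u = 478.1·(-0.58641)/1.10364 + 331.7 = 77.6657, v = 561.1·(+0.14872)/1.10364 + 231.2 = 306.8109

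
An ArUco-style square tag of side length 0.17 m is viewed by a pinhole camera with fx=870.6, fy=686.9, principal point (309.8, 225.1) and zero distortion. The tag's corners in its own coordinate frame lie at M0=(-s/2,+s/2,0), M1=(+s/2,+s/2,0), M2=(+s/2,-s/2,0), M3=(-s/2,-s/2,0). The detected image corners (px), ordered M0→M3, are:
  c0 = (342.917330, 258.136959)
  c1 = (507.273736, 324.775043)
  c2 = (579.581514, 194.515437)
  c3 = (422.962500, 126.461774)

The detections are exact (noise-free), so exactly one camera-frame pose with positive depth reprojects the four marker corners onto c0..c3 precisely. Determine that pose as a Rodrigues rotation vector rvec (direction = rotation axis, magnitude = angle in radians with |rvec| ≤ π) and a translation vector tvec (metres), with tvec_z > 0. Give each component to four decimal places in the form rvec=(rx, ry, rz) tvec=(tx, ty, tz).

rvec=(-0.1279, -0.1694, 0.4654) tvec=(0.1409, 0.0003, 0.7902)

Intrinsics K: fx=870.6, fy=686.9, cx=309.8, cy=225.1
Marker side s = 0.17 m; corners in marker frame (Z=0):
  M0 = (-0.0850, +0.0850, 0)
  M1 = (+0.0850, +0.0850, 0)
  M2 = (+0.0850, -0.0850, 0)
  M3 = (-0.0850, -0.0850, 0)
Detected image corners:
  c0 = (342.917330, 258.136959) px
  c1 = (507.273736, 324.775043) px
  c2 = (579.581514, 194.515437) px
  c3 = (422.962500, 126.461774) px
Planar DLT: solve 8×8 A·h = b for H (H[2,2]=1):
  H  [+1021.61769 -542.12230 +464.99137]
  H  [+434.26154 +724.30609 +225.32027]
  H  [+0.16833 -0.20370 +1.00000]
B = K⁻¹H; ‖b₁‖=1.265441, ‖b₂‖=1.265441; λ = 2/(‖b₁‖+‖b₂‖) = 0.790238, sign → tz>0 ⇒ λ=+0.790238
r₁ = λ·B[:,0] = (+0.87998,+0.45600,+0.13302); r₂ = λ·B[:,1] = (-0.43480,+0.88602,-0.16097)
r₃ = r₁×r₂ = (-0.19126,+0.08382,+0.97795); SVD([r₁ r₂ r₃]) → R = UVᵀ:
  R  [+0.87998 -0.43480 -0.19126]
  R  [+0.45600 +0.88602 +0.08382]
  R  [+0.13302 -0.16097 +0.97795]
t = (+0.14087, +0.00025, +0.79024) m
tr R = 2.743959; θ = arccos((tr R − 1)/2) = 0.511565 rad = 29.310°
axis k = ((R−Rᵀ)₃₂, (R−Rᵀ)₁₃, (R−Rᵀ)₂₁) / (2 sinθ) = (-0.250018, -0.331207, +0.909831)
rvec = θ·k = (-0.127900, -0.169434, +0.465437)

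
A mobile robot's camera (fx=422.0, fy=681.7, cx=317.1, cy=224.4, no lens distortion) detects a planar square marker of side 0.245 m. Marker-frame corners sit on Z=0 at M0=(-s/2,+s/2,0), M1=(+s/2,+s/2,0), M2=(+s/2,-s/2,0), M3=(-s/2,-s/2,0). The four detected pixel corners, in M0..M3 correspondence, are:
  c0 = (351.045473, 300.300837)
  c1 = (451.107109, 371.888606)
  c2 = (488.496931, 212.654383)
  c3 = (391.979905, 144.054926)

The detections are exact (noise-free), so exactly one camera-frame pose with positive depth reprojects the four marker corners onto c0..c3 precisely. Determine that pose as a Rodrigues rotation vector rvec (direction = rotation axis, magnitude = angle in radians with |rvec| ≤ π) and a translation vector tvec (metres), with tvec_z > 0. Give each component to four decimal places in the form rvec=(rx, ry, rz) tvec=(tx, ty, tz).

Intrinsics K: fx=422.0, fy=681.7, cx=317.1, cy=224.4
Marker side s = 0.245 m; corners in marker frame (Z=0):
  M0 = (-0.1225, +0.1225, 0)
  M1 = (+0.1225, +0.1225, 0)
  M2 = (+0.1225, -0.1225, 0)
  M3 = (-0.1225, -0.1225, 0)
Detected image corners:
  c0 = (351.045473, 300.300837) px
  c1 = (451.107109, 371.888606) px
  c2 = (488.496931, 212.654383) px
  c3 = (391.979905, 144.054926) px
Planar DLT: solve 8×8 A·h = b for H (H[2,2]=1):
  H  [+396.78822 -223.47030 +420.95916]
  H  [+283.37927 +604.92942 +255.72011]
  H  [-0.01012 -0.15123 +1.00000]
B = K⁻¹H; ‖b₁‖=1.036404, ‖b₂‖=1.036404; λ = 2/(‖b₁‖+‖b₂‖) = 0.964875, sign → tz>0 ⇒ λ=+0.964875
r₁ = λ·B[:,0] = (+0.91457,+0.40431,-0.00977); r₂ = λ·B[:,1] = (-0.40130,+0.90425,-0.14592)
r₃ = r₁×r₂ = (-0.05016,+0.13737,+0.98925); SVD([r₁ r₂ r₃]) → R = UVᵀ:
  R  [+0.91457 -0.40130 -0.05016]
  R  [+0.40431 +0.90425 +0.13737]
  R  [-0.00977 -0.14592 +0.98925]
t = (+0.23747, +0.04433, +0.96488) m
tr R = 2.808066; θ = arccos((tr R − 1)/2) = 0.441684 rad = 25.307°
axis k = ((R−Rᵀ)₃₂, (R−Rᵀ)₁₃, (R−Rᵀ)₂₁) / (2 sinθ) = (-0.331362, -0.047249, +0.942320)
rvec = θ·k = (-0.146357, -0.020869, +0.416208)

rvec=(-0.1464, -0.0209, 0.4162) tvec=(0.2375, 0.0443, 0.9649)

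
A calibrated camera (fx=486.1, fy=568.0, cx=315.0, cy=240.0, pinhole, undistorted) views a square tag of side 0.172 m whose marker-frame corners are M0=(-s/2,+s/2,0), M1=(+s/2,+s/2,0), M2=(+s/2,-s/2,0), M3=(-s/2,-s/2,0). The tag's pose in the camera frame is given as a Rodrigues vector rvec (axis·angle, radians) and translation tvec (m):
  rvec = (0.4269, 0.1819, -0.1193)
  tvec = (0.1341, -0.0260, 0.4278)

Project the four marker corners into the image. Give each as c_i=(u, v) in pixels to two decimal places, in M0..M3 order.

c0=(379.13, 309.08) c1=(567.60, 297.58) c2=(579.84, 73.45) c3=(358.74, 105.65)

Intrinsics K: fx=486.1, fy=568.0, cx=315.0, cy=240.0
Marker side s = 0.172 m; corners in marker frame (Z=0):
  M0 = (-0.0860, +0.0860, 0)
  M1 = (+0.0860, +0.0860, 0)
  M2 = (+0.0860, -0.0860, 0)
  M3 = (-0.0860, -0.0860, 0)
rvec = (0.4269, 0.1819, -0.1193), |rvec| = θ = 0.47913 rad = 27.452°
Rodrigues: sinθ=0.46101, 1−cosθ=0.11260; R = I + sinθ·[k]× + (1−cosθ)·[k]×²:
    [+0.97679 +0.15288 +0.15004]
    [-0.07670 +0.90363 -0.42140]
    [-0.20000 +0.40011 +0.89438]
t = (0.1341, -0.0260, 0.4278) m
M0: Pc = R·M0+t = (+0.06324, +0.05831, +0.47941); u = 486.1·(+0.06324)/0.47941 + 315.0 = 379.1262, v = 568.0·(+0.05831)/0.47941 + 240.0 = 309.0827
M1: Pc = R·M1+t = (+0.23125, +0.04512, +0.44501); u = 486.1·(+0.23125)/0.44501 + 315.0 = 567.6043, v = 568.0·(+0.04512)/0.44501 + 240.0 = 297.5849
M2: Pc = R·M2+t = (+0.20496, -0.11031, +0.37619); u = 486.1·(+0.20496)/0.37619 + 315.0 = 579.8374, v = 568.0·(-0.11031)/0.37619 + 240.0 = 73.4490
M3: Pc = R·M3+t = (+0.03695, -0.09712, +0.41059); u = 486.1·(+0.03695)/0.41059 + 315.0 = 358.7437, v = 568.0·(-0.09712)/0.41059 + 240.0 = 105.6526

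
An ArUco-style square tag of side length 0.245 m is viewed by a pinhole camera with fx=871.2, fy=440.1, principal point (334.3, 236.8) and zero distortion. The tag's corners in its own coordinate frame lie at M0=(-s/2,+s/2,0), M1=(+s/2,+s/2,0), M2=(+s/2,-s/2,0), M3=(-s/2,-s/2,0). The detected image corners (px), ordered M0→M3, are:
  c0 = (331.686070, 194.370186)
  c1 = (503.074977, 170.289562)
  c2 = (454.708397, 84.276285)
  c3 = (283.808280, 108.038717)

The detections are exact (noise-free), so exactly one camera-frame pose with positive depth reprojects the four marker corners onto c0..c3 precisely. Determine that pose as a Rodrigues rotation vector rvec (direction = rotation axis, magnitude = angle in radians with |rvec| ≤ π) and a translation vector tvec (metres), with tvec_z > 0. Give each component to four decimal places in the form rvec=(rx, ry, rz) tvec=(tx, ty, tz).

rvec=(-0.0194, -0.0107, -0.2726) tvec=(0.0814, -0.2662, 1.1999)

Intrinsics K: fx=871.2, fy=440.1, cx=334.3, cy=236.8
Marker side s = 0.245 m; corners in marker frame (Z=0):
  M0 = (-0.1225, +0.1225, 0)
  M1 = (+0.1225, +0.1225, 0)
  M2 = (+0.1225, -0.1225, 0)
  M3 = (-0.1225, -0.1225, 0)
Detected image corners:
  c0 = (331.686070, 194.370186) px
  c1 = (503.074977, 170.289562) px
  c2 = (454.708397, 84.276285) px
  c3 = (283.808280, 108.038717) px
Planar DLT: solve 8×8 A·h = b for H (H[2,2]=1):
  H  [+702.86528 +190.61929 +393.39106]
  H  [-96.10903 +349.67008 +139.14978]
  H  [+0.01098 -0.01474 +1.00000]
B = K⁻¹H; ‖b₁‖=0.833389, ‖b₂‖=0.833389; λ = 2/(‖b₁‖+‖b₂‖) = 1.199920, sign → tz>0 ⇒ λ=+1.199920
r₁ = λ·B[:,0] = (+0.96301,-0.26913,+0.01317); r₂ = λ·B[:,1] = (+0.26933,+0.96288,-0.01769)
r₃ = r₁×r₂ = (-0.00792,+0.02059,+0.99976); SVD([r₁ r₂ r₃]) → R = UVᵀ:
  R  [+0.96301 +0.26933 -0.00792]
  R  [-0.26913 +0.96288 +0.02059]
  R  [+0.01317 -0.01769 +0.99976]
t = (+0.08139, -0.26624, +1.19992) m
tr R = 2.925656; θ = arccos((tr R − 1)/2) = 0.273512 rad = 15.671°
axis k = ((R−Rᵀ)₃₂, (R−Rᵀ)₁₃, (R−Rᵀ)₂₁) / (2 sinθ) = (-0.070853, -0.039051, -0.996722)
rvec = θ·k = (-0.019379, -0.010681, -0.272616)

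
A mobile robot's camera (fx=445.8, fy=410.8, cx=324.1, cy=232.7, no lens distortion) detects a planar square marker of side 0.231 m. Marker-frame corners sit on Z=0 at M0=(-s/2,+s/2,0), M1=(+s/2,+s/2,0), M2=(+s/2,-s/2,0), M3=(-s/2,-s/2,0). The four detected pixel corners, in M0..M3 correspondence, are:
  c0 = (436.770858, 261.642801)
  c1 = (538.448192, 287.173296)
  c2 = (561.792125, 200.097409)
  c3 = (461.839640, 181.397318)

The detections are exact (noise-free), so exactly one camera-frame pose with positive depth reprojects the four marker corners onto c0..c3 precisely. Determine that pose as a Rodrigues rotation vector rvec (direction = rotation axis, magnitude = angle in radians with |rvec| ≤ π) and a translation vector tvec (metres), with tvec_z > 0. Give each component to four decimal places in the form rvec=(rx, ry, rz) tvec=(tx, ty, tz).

Intrinsics K: fx=445.8, fy=410.8, cx=324.1, cy=232.7
Marker side s = 0.231 m; corners in marker frame (Z=0):
  M0 = (-0.1155, +0.1155, 0)
  M1 = (+0.1155, +0.1155, 0)
  M2 = (+0.1155, -0.1155, 0)
  M3 = (-0.1155, -0.1155, 0)
Detected image corners:
  c0 = (436.770858, 261.642801) px
  c1 = (538.448192, 287.173296) px
  c2 = (561.792125, 200.097409) px
  c3 = (461.839640, 181.397318) px
Planar DLT: solve 8×8 A·h = b for H (H[2,2]=1):
  H  [+279.48726 -179.60326 +498.09387]
  H  [+22.46812 +326.87433 +231.45474]
  H  [-0.31393 -0.14944 +1.00000]
B = K⁻¹H; ‖b₁‖=0.940176, ‖b₂‖=0.940176; λ = 2/(‖b₁‖+‖b₂‖) = 1.063631, sign → tz>0 ⇒ λ=+1.063631
r₁ = λ·B[:,0] = (+0.90958,+0.24732,-0.33391); r₂ = λ·B[:,1] = (-0.31295,+0.93637,-0.15895)
r₃ = r₁×r₂ = (+0.27335,+0.24908,+0.92911); SVD([r₁ r₂ r₃]) → R = UVᵀ:
  R  [+0.90958 -0.31295 +0.27335]
  R  [+0.24732 +0.93637 +0.24908]
  R  [-0.33391 -0.15895 +0.92911]
t = (+0.41513, -0.00322, +1.06363) m
tr R = 2.775060; θ = arccos((tr R − 1)/2) = 0.478840 rad = 27.435°
axis k = ((R−Rᵀ)₃₂, (R−Rᵀ)₁₃, (R−Rᵀ)₂₁) / (2 sinθ) = (-0.442790, +0.658992, +0.608002)
rvec = θ·k = (-0.212025, +0.315552, +0.291135)

rvec=(-0.2120, 0.3156, 0.2911) tvec=(0.4151, -0.0032, 1.0636)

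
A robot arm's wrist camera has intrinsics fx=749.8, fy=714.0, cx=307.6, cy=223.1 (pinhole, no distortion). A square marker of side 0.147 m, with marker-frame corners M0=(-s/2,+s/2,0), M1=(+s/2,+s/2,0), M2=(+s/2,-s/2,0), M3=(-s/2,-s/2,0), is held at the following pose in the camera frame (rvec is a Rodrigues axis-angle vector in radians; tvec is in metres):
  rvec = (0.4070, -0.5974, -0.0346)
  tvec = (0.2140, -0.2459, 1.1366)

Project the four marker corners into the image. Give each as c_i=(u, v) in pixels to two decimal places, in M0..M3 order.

Intrinsics K: fx=749.8, fy=714.0, cx=307.6, cy=223.1
Marker side s = 0.147 m; corners in marker frame (Z=0):
  M0 = (-0.0735, +0.0735, 0)
  M1 = (+0.0735, +0.0735, 0)
  M2 = (+0.0735, -0.0735, 0)
  M3 = (-0.0735, -0.0735, 0)
rvec = (0.4070, -0.5974, -0.0346), |rvec| = θ = 0.72369 rad = 41.465°
Rodrigues: sinθ=0.66216, 1−cosθ=0.25064; R = I + sinθ·[k]× + (1−cosθ)·[k]×²:
    [+0.82864 -0.08470 -0.55334]
    [-0.14801 +0.92015 -0.36250]
    [+0.53986 +0.38228 +0.74994]
t = (0.2140, -0.2459, 1.1366) m
M0: Pc = R·M0+t = (+0.14687, -0.16739, +1.12502); u = 749.8·(+0.14687)/1.12502 + 307.6 = 405.4855, v = 714.0·(-0.16739)/1.12502 + 223.1 = 116.8651
M1: Pc = R·M1+t = (+0.26868, -0.18915, +1.20438); u = 749.8·(+0.26868)/1.20438 + 307.6 = 474.8697, v = 714.0·(-0.18915)/1.20438 + 223.1 = 110.9662
M2: Pc = R·M2+t = (+0.28113, -0.32441, +1.14818); u = 749.8·(+0.28113)/1.14818 + 307.6 = 491.1871, v = 714.0·(-0.32441)/1.14818 + 223.1 = 21.3645
M3: Pc = R·M3+t = (+0.15932, -0.30265, +1.06882); u = 749.8·(+0.15932)/1.06882 + 307.6 = 419.3665, v = 714.0·(-0.30265)/1.06882 + 223.1 = 20.9207

c0=(405.49, 116.87) c1=(474.87, 110.97) c2=(491.19, 21.36) c3=(419.37, 20.92)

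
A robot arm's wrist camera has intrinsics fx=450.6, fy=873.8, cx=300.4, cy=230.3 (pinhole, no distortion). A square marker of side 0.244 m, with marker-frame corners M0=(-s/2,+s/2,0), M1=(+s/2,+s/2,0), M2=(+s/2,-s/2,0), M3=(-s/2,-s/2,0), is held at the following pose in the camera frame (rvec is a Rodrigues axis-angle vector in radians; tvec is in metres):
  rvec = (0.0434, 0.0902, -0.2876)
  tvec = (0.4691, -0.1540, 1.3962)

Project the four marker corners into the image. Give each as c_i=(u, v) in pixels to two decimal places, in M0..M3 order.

Intrinsics K: fx=450.6, fy=873.8, cx=300.4, cy=230.3
Marker side s = 0.244 m; corners in marker frame (Z=0):
  M0 = (-0.1220, +0.1220, 0)
  M1 = (+0.1220, +0.1220, 0)
  M2 = (+0.1220, -0.1220, 0)
  M3 = (-0.1220, -0.1220, 0)
rvec = (0.0434, 0.0902, -0.2876), |rvec| = θ = 0.30452 rad = 17.448°
Rodrigues: sinθ=0.29984, 1−cosθ=0.04601; R = I + sinθ·[k]× + (1−cosθ)·[k]×²:
    [+0.95493 +0.28512 +0.08262]
    [-0.28123 +0.95803 -0.05560]
    [-0.09501 +0.02986 +0.99503]
t = (0.4691, -0.1540, 1.3962) m
M0: Pc = R·M0+t = (+0.38738, -0.00281, +1.41143); u = 450.6·(+0.38738)/1.41143 + 300.4 = 424.0721, v = 873.8·(-0.00281)/1.41143 + 230.3 = 228.5602
M1: Pc = R·M1+t = (+0.62039, -0.07143, +1.38825); u = 450.6·(+0.62039)/1.38825 + 300.4 = 501.7651, v = 873.8·(-0.07143)/1.38825 + 230.3 = 185.3395
M2: Pc = R·M2+t = (+0.55082, -0.30519, +1.38097); u = 450.6·(+0.55082)/1.38097 + 300.4 = 480.1277, v = 873.8·(-0.30519)/1.38097 + 230.3 = 37.1926
M3: Pc = R·M3+t = (+0.31781, -0.23657, +1.40415); u = 450.6·(+0.31781)/1.40415 + 300.4 = 402.3888, v = 873.8·(-0.23657)/1.40415 + 230.3 = 83.0834

c0=(424.07, 228.56) c1=(501.77, 185.34) c2=(480.13, 37.19) c3=(402.39, 83.08)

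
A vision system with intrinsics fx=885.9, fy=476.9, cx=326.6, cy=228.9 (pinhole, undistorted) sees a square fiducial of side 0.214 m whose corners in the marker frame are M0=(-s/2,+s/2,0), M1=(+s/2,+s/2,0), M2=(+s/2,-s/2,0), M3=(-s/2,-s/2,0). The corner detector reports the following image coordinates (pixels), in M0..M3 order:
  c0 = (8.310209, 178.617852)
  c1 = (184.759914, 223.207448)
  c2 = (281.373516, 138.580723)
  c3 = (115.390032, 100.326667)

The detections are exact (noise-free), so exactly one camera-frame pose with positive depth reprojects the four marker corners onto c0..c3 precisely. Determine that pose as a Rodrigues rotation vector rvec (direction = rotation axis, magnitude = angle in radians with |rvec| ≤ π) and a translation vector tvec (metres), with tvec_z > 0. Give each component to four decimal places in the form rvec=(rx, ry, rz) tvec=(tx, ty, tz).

rvec=(-0.4115, 0.0747, 0.4543) tvec=(-0.1933, -0.1423, 0.9588)

Intrinsics K: fx=885.9, fy=476.9, cx=326.6, cy=228.9
Marker side s = 0.214 m; corners in marker frame (Z=0):
  M0 = (-0.1070, +0.1070, 0)
  M1 = (+0.1070, +0.1070, 0)
  M2 = (+0.1070, -0.1070, 0)
  M3 = (-0.1070, -0.1070, 0)
Detected image corners:
  c0 = (8.310209, 178.617852) px
  c1 = (184.759914, 223.207448) px
  c2 = (281.373516, 138.580723) px
  c3 = (115.390032, 100.326667) px
Planar DLT: solve 8×8 A·h = b for H (H[2,2]=1):
  H  [+774.36760 -533.17230 +148.02333]
  H  [+166.11626 +318.66646 +158.13281]
  H  [-0.16752 -0.38529 +1.00000]
B = K⁻¹H; ‖b₁‖=1.042931, ‖b₂‖=1.042931; λ = 2/(‖b₁‖+‖b₂‖) = 0.958836, sign → tz>0 ⇒ λ=+0.958836
r₁ = λ·B[:,0] = (+0.89734,+0.41108,-0.16062); r₂ = λ·B[:,1] = (-0.44087,+0.81802,-0.36943)
r₃ = r₁×r₂ = (-0.02048,+0.40232,+0.91527); SVD([r₁ r₂ r₃]) → R = UVᵀ:
  R  [+0.89734 -0.44087 -0.02048]
  R  [+0.41108 +0.81802 +0.40232]
  R  [-0.16062 -0.36943 +0.91527]
t = (-0.19328, -0.14228, +0.95884) m
tr R = 2.630624; θ = arccos((tr R − 1)/2) = 0.617529 rad = 35.382°
axis k = ((R−Rᵀ)₃₂, (R−Rᵀ)₁₃, (R−Rᵀ)₂₁) / (2 sinθ) = (-0.666428, +0.121019, +0.735682)
rvec = θ·k = (-0.411538, +0.074733, +0.454305)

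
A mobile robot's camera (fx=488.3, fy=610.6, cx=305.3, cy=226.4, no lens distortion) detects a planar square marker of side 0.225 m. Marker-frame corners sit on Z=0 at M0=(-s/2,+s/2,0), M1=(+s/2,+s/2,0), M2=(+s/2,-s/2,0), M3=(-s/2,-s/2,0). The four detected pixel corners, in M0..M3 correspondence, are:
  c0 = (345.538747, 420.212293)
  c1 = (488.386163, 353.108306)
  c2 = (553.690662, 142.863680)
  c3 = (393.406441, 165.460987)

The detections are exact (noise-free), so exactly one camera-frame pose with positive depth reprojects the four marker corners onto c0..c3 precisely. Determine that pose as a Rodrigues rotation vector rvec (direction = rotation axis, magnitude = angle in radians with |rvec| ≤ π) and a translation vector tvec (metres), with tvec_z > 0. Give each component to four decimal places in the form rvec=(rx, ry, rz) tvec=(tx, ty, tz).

rvec=(0.4995, -0.5722, -0.0002) tvec=(0.1514, 0.0441, 0.5070)

Intrinsics K: fx=488.3, fy=610.6, cx=305.3, cy=226.4
Marker side s = 0.225 m; corners in marker frame (Z=0):
  M0 = (-0.1125, +0.1125, 0)
  M1 = (+0.1125, +0.1125, 0)
  M2 = (+0.1125, -0.1125, 0)
  M3 = (-0.1125, -0.1125, 0)
Detected image corners:
  c0 = (345.538747, 420.212293) px
  c1 = (488.386163, 353.108306) px
  c2 = (553.690662, 142.863680) px
  c3 = (393.406441, 165.460987) px
Planar DLT: solve 8×8 A·h = b for H (H[2,2]=1):
  H  [+1125.27858 +141.78462 +451.13485]
  H  [+67.38589 +1263.49378 +279.51250]
  H  [+1.02311 +0.89328 +1.00000]
B = K⁻¹H; ‖b₁‖=1.972480, ‖b₂‖=1.972480; λ = 2/(‖b₁‖+‖b₂‖) = 0.506976, sign → tz>0 ⇒ λ=+0.506976
r₁ = λ·B[:,0] = (+0.84401,-0.13637,+0.51869); r₂ = λ·B[:,1] = (-0.13594,+0.88115,+0.45287)
r₃ = r₁×r₂ = (-0.51881,-0.45274,+0.72516); SVD([r₁ r₂ r₃]) → R = UVᵀ:
  R  [+0.84401 -0.13594 -0.51881]
  R  [-0.13637 +0.88115 -0.45274]
  R  [+0.51869 +0.45287 +0.72516]
t = (+0.15141, +0.04410, +0.50698) m
tr R = 2.450329; θ = arccos((tr R − 1)/2) = 0.759523 rad = 43.517°
axis k = ((R−Rᵀ)₃₂, (R−Rᵀ)₁₃, (R−Rᵀ)₂₁) / (2 sinθ) = (+0.657600, -0.753367, -0.000313)
rvec = θ·k = (+0.499462, -0.572200, -0.000238)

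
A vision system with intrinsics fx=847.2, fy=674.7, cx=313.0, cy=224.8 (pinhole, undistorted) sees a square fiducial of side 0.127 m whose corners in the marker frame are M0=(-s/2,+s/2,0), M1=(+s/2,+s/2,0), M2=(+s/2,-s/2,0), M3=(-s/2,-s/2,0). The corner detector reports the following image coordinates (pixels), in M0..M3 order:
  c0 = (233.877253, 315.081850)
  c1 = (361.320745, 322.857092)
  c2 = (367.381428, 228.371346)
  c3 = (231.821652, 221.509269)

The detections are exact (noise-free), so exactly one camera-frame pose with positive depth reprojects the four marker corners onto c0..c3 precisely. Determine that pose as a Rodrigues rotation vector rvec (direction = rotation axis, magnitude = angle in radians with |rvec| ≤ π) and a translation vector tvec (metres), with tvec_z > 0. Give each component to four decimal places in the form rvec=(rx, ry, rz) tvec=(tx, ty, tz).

rvec=(0.4029, 0.1044, 0.0436) tvec=(-0.0143, 0.0585, 0.8125)

Intrinsics K: fx=847.2, fy=674.7, cx=313.0, cy=224.8
Marker side s = 0.127 m; corners in marker frame (Z=0):
  M0 = (-0.0635, +0.0635, 0)
  M1 = (+0.0635, +0.0635, 0)
  M2 = (+0.0635, -0.0635, 0)
  M3 = (-0.0635, -0.0635, 0)
Detected image corners:
  c0 = (233.877253, 315.081850) px
  c1 = (361.320745, 322.857092) px
  c2 = (367.381428, 228.371346) px
  c3 = (231.821652, 221.509269) px
Planar DLT: solve 8×8 A·h = b for H (H[2,2]=1):
  H  [+1000.37536 +129.05958 +298.09285]
  H  [+26.69160 +872.05412 +273.37404]
  H  [-0.11416 +0.48425 +1.00000]
B = K⁻¹H; ‖b₁‖=1.230744, ‖b₂‖=1.230744; λ = 2/(‖b₁‖+‖b₂‖) = 0.812517, sign → tz>0 ⇒ λ=+0.812517
r₁ = λ·B[:,0] = (+0.99369,+0.06305,-0.09276); r₂ = λ·B[:,1] = (-0.02159,+0.91909,+0.39346)
r₃ = r₁×r₂ = (+0.11006,-0.38897,+0.91465); SVD([r₁ r₂ r₃]) → R = UVᵀ:
  R  [+0.99369 -0.02159 +0.11006]
  R  [+0.06305 +0.91909 -0.38897]
  R  [-0.09276 +0.39346 +0.91465]
t = (-0.01430, +0.05850, +0.81252) m
tr R = 2.827431; θ = arccos((tr R − 1)/2) = 0.418461 rad = 23.976°
axis k = ((R−Rᵀ)₃₂, (R−Rᵀ)₁₃, (R−Rᵀ)₂₁) / (2 sinθ) = (+0.962745, +0.249554, +0.104141)
rvec = θ·k = (+0.402871, +0.104429, +0.043579)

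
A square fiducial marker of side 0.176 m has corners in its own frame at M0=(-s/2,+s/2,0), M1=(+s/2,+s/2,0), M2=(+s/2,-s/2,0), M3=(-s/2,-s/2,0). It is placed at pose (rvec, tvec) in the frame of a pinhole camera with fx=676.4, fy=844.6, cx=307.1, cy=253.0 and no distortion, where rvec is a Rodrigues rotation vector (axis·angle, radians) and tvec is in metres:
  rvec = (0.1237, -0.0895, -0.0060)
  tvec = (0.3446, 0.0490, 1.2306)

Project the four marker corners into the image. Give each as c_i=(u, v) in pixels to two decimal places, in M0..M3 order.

Intrinsics K: fx=676.4, fy=844.6, cx=307.1, cy=253.0
Marker side s = 0.176 m; corners in marker frame (Z=0):
  M0 = (-0.0880, +0.0880, 0)
  M1 = (+0.0880, +0.0880, 0)
  M2 = (+0.0880, -0.0880, 0)
  M3 = (-0.0880, -0.0880, 0)
rvec = (0.1237, -0.0895, -0.0060), |rvec| = θ = 0.15280 rad = 8.755°
Rodrigues: sinθ=0.15221, 1−cosθ=0.01165; R = I + sinθ·[k]× + (1−cosθ)·[k]×²:
    [+0.99598 +0.00045 -0.08952]
    [-0.01150 +0.99235 -0.12295]
    [+0.08878 +0.12349 +0.98837]
t = (0.3446, 0.0490, 1.2306) m
M0: Pc = R·M0+t = (+0.25699, +0.13734, +1.23365); u = 676.4·(+0.25699)/1.23365 + 307.1 = 448.0067, v = 844.6·(+0.13734)/1.23365 + 253.0 = 347.0265
M1: Pc = R·M1+t = (+0.43229, +0.13531, +1.24928); u = 676.4·(+0.43229)/1.24928 + 307.1 = 541.1537, v = 844.6·(+0.13531)/1.24928 + 253.0 = 344.4819
M2: Pc = R·M2+t = (+0.43221, -0.03934, +1.22755); u = 676.4·(+0.43221)/1.22755 + 307.1 = 545.2538, v = 844.6·(-0.03934)/1.22755 + 253.0 = 225.9335
M3: Pc = R·M3+t = (+0.25691, -0.03731, +1.21192); u = 676.4·(+0.25691)/1.21192 + 307.1 = 450.4892, v = 844.6·(-0.03731)/1.21192 + 253.0 = 226.9953

c0=(448.01, 347.03) c1=(541.15, 344.48) c2=(545.25, 225.93) c3=(450.49, 227.00)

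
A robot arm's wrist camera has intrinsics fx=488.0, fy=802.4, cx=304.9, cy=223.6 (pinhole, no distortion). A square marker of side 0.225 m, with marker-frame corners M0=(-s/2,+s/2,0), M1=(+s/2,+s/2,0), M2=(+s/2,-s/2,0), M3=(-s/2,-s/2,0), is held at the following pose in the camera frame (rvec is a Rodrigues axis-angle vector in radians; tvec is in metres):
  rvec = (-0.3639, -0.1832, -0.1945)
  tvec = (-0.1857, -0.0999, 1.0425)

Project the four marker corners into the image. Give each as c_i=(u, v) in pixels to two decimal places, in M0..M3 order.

Intrinsics K: fx=488.0, fy=802.4, cx=304.9, cy=223.6
Marker side s = 0.225 m; corners in marker frame (Z=0):
  M0 = (-0.1125, +0.1125, 0)
  M1 = (+0.1125, +0.1125, 0)
  M2 = (+0.1125, -0.1125, 0)
  M3 = (-0.1125, -0.1125, 0)
rvec = (-0.3639, -0.1832, -0.1945), |rvec| = θ = 0.45146 rad = 25.867°
Rodrigues: sinθ=0.43628, 1−cosθ=0.10019; R = I + sinθ·[k]× + (1−cosθ)·[k]×²:
    [+0.96491 +0.22073 -0.14225]
    [-0.15519 +0.91631 +0.36918]
    [+0.21183 -0.33415 +0.91841]
t = (-0.1857, -0.0999, 1.0425) m
M0: Pc = R·M0+t = (-0.26942, +0.02064, +0.98108); u = 488.0·(-0.26942)/0.98108 + 304.9 = 170.8873, v = 802.4·(+0.02064)/0.98108 + 223.6 = 240.4839
M1: Pc = R·M1+t = (-0.05232, -0.01427, +1.02874); u = 488.0·(-0.05232)/1.02874 + 304.9 = 280.0831, v = 802.4·(-0.01427)/1.02874 + 223.6 = 212.4665
M2: Pc = R·M2+t = (-0.10198, -0.22044, +1.10392); u = 488.0·(-0.10198)/1.10392 + 304.9 = 259.8186, v = 802.4·(-0.22044)/1.10392 + 223.6 = 63.3679
M3: Pc = R·M3+t = (-0.31908, -0.18553, +1.05626); u = 488.0·(-0.31908)/1.05626 + 304.9 = 157.4808, v = 802.4·(-0.18553)/1.05626 + 223.6 = 82.6631

c0=(170.89, 240.48) c1=(280.08, 212.47) c2=(259.82, 63.37) c3=(157.48, 82.66)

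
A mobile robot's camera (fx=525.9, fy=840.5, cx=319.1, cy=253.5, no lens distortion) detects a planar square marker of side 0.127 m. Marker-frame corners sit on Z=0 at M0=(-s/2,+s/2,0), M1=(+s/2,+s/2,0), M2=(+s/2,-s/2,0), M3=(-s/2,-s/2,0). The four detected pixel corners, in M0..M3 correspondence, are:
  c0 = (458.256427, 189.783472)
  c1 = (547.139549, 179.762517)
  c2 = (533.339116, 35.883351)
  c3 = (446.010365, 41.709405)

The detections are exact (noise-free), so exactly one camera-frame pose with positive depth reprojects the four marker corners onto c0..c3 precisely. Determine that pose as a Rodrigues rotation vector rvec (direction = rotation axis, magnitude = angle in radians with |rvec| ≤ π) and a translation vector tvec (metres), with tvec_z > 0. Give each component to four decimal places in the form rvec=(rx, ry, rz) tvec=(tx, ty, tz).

Intrinsics K: fx=525.9, fy=840.5, cx=319.1, cy=253.5
Marker side s = 0.127 m; corners in marker frame (Z=0):
  M0 = (-0.0635, +0.0635, 0)
  M1 = (+0.0635, +0.0635, 0)
  M2 = (+0.0635, -0.0635, 0)
  M3 = (-0.0635, -0.0635, 0)
Detected image corners:
  c0 = (458.256427, 189.783472) px
  c1 = (547.139549, 179.762517) px
  c2 = (533.339116, 35.883351) px
  c3 = (446.010365, 41.709405) px
Planar DLT: solve 8×8 A·h = b for H (H[2,2]=1):
  H  [+801.35000 +17.78746 +496.72267]
  H  [-37.95400 +1130.08073 +110.93761]
  H  [+0.21699 -0.17099 +1.00000]
B = K⁻¹H; ‖b₁‖=1.413249, ‖b₂‖=1.413249; λ = 2/(‖b₁‖+‖b₂‖) = 0.707589, sign → tz>0 ⇒ λ=+0.707589
r₁ = λ·B[:,0] = (+0.98504,-0.07826,+0.15354); r₂ = λ·B[:,1] = (+0.09735,+0.98787,-0.12099)
r₃ = r₁×r₂ = (-0.14221,+0.13413,+0.98071); SVD([r₁ r₂ r₃]) → R = UVᵀ:
  R  [+0.98504 +0.09735 -0.14221]
  R  [-0.07826 +0.98787 +0.13413]
  R  [+0.15354 -0.12099 +0.98071]
t = (+0.23899, -0.12002, +0.70759) m
tr R = 2.953614; θ = arccos((tr R − 1)/2) = 0.215792 rad = 12.364°
axis k = ((R−Rᵀ)₃₂, (R−Rᵀ)₁₃, (R−Rᵀ)₂₁) / (2 sinθ) = (-0.595728, -0.690620, -0.410065)
rvec = θ·k = (-0.128553, -0.149030, -0.088489)

rvec=(-0.1286, -0.1490, -0.0885) tvec=(0.2390, -0.1200, 0.7076)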